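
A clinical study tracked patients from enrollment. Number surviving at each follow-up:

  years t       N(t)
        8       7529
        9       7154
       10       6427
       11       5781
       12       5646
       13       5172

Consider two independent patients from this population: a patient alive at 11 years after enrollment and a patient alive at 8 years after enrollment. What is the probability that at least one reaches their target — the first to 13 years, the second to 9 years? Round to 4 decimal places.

0.9948

p₁ = N(13)/N(11) = 5172/5781 = 0.894655; p₂ = N(9)/N(8) = 7154/7529 = 0.950193.
P(at least one) = 1 − (1−p₁)(1−p₂) = 1 − 0.105345 × 0.049807 = 0.994753.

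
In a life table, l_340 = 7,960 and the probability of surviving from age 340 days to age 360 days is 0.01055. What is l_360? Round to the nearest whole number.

l_360 = l_340 × p = 7,960 × 0.01055 = 84.

84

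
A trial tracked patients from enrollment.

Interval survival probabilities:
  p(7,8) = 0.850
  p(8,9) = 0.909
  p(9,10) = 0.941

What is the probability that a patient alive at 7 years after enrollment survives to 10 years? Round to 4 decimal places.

0.7271

P(survive 7→10) = 0.850 × 0.909 × 0.941.
= 0.727064.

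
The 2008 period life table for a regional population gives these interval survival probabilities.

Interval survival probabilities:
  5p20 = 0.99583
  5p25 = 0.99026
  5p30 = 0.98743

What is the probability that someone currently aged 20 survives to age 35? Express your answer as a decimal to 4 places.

15p20 = 0.99583 × 0.99026 × 0.98743.
= 0.973735.

0.9737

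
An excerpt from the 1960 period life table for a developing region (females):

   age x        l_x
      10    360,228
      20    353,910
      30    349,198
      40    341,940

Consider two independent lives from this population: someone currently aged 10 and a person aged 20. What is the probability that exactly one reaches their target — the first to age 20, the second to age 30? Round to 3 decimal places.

p₁ = l_20/l_10 = 353,910/360,228 = 0.982461; p₂ = l_30/l_20 = 349,198/353,910 = 0.986686.
P(exactly one) = p₁(1−p₂) + (1−p₁)p₂ = 0.013080 + 0.017305 = 0.030386.

0.030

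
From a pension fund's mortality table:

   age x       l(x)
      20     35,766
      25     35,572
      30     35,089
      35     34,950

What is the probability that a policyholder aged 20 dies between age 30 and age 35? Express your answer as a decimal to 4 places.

0.0039

This is the probability of reaching 30 but not 35, conditional on being alive at 20: (l(30) − l(35)) / l(20).
= (35,089 − 34,950) / 35,766 = 139 / 35,766 = 0.003886.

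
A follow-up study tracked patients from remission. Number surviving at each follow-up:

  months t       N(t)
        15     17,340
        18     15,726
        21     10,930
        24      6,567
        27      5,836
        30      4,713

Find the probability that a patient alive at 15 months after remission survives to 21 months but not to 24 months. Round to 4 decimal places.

This is the probability of reaching 21 but not 24, conditional on being alive at 15: (N(21) − N(24)) / N(15).
= (10,930 − 6,567) / 17,340 = 4,363 / 17,340 = 0.251615.

0.2516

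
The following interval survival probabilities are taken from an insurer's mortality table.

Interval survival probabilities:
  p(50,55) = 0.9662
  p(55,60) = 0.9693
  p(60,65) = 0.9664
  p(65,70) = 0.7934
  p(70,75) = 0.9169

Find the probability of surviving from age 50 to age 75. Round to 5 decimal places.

P(survive 50→75) = 0.9662 × 0.9693 × 0.9664 × 0.7934 × 0.9169.
= 0.658410.

0.65841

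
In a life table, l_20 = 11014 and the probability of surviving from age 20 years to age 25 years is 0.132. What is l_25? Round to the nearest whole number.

1454

l_25 = l_20 × p = 11014 × 0.132 = 1454.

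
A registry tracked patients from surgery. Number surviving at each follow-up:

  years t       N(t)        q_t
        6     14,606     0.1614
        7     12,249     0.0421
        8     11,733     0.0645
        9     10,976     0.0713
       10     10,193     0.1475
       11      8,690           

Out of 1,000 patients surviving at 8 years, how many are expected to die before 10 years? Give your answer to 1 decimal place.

131.3

The relevant probability is 1 − 10,193/11,733 = 0.131254.
Expected number = 1,000 × 0.131254 = 131.3.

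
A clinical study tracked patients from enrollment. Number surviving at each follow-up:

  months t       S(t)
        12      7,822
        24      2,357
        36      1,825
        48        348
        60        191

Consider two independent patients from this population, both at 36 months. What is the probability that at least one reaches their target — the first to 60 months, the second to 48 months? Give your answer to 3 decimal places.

p₁ = S(60)/S(36) = 191/1,825 = 0.104658; p₂ = S(48)/S(36) = 348/1,825 = 0.190685.
P(at least one) = 1 − (1−p₁)(1−p₂) = 1 − 0.895342 × 0.809315 = 0.275386.

0.275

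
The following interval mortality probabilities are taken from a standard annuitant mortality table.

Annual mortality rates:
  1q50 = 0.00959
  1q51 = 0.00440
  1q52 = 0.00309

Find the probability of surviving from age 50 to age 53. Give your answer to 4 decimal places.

Survival from 50 to 53 is the product of surviving each interval: (1 − 0.00959) × (1 − 0.00440) × (1 − 0.00309).
= 0.99041 × 0.99560 × 0.99691 = 0.983005.

0.9830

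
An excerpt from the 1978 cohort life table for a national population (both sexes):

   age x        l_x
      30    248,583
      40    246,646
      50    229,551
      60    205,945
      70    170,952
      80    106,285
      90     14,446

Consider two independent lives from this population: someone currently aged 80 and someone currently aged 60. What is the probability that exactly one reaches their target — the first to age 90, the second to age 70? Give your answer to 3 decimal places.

0.740

p₁ = l_90/l_80 = 14,446/106,285 = 0.135918; p₂ = l_70/l_60 = 170,952/205,945 = 0.830086.
P(exactly one) = p₁(1−p₂) + (1−p₁)p₂ = 0.023094 + 0.717262 = 0.740357.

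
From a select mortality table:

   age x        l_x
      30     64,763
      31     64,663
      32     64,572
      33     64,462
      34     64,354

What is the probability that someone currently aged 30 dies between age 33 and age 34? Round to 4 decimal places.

This is the probability of reaching 33 but not 34, conditional on being alive at 30: (l_33 − l_34) / l_30.
= (64,462 − 64,354) / 64,763 = 108 / 64,763 = 0.001668.

0.0017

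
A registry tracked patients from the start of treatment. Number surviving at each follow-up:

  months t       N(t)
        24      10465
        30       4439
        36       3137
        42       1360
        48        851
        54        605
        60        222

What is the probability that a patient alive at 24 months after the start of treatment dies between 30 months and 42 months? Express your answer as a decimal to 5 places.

0.29422

This is the probability of reaching 30 but not 42, conditional on being alive at 24: (N(30) − N(42)) / N(24).
= (4439 − 1360) / 10465 = 3079 / 10465 = 0.294219.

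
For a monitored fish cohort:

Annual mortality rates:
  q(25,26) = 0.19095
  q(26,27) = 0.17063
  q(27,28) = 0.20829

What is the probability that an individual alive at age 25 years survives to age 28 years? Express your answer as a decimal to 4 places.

0.5312

Chaining the interval survival probabilities: (1 − 0.19095) × (1 − 0.17063) × (1 − 0.20829).
= 0.80905 × 0.82937 × 0.79171 = 0.531239.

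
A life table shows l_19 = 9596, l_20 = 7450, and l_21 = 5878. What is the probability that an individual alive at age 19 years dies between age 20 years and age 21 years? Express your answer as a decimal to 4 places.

This is the probability of reaching 20 but not 21, conditional on being alive at 19: (l_20 − l_21) / l_19.
= (7450 − 5878) / 9596 = 1572 / 9596 = 0.163818.

0.1638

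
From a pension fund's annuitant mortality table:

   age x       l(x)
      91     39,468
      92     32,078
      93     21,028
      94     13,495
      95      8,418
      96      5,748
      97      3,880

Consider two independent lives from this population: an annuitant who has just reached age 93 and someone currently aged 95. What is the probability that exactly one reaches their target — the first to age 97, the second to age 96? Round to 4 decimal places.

0.6154

p₁ = l(97)/l(93) = 3,880/21,028 = 0.184516; p₂ = l(96)/l(95) = 5,748/8,418 = 0.682823.
P(exactly one) = p₁(1−p₂) + (1−p₁)p₂ = 0.058524 + 0.556831 = 0.615355.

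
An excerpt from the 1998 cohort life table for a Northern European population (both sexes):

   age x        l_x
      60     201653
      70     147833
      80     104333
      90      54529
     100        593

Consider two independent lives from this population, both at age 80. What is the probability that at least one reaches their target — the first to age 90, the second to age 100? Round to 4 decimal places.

p₁ = l_90/l_80 = 54529/104333 = 0.522644; p₂ = l_100/l_80 = 593/104333 = 0.005684.
P(at least one) = 1 − (1−p₁)(1−p₂) = 1 − 0.477356 × 0.994316 = 0.525357.

0.5254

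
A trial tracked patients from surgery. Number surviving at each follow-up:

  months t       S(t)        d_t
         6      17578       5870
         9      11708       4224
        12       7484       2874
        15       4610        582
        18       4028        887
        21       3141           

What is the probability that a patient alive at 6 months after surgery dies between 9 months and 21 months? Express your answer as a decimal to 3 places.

0.487

This is the probability of reaching 9 but not 21, conditional on being alive at 6: (S(9) − S(21)) / S(6).
= (11708 − 3141) / 17578 = 8567 / 17578 = 0.487371.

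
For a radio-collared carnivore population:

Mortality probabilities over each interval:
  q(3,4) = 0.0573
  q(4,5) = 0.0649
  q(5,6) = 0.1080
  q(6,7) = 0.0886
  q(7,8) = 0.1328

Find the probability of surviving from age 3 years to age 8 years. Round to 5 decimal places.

Chaining the interval survival probabilities: (1 − 0.0573) × (1 − 0.0649) × (1 − 0.1080) × (1 − 0.0886) × (1 − 0.1328).
= 0.9427 × 0.9351 × 0.8920 × 0.9114 × 0.8672 = 0.621477.

0.62148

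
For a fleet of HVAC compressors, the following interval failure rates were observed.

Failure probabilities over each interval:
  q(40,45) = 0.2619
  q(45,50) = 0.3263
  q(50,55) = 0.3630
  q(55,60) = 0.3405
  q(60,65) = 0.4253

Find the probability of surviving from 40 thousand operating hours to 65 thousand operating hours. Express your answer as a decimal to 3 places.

The overall survival probability is (1 − 0.2619) × (1 − 0.3263) × (1 − 0.3630) × (1 − 0.3405) × (1 − 0.4253).
= 0.7381 × 0.6737 × 0.6370 × 0.6595 × 0.5747 = 0.120054.

0.120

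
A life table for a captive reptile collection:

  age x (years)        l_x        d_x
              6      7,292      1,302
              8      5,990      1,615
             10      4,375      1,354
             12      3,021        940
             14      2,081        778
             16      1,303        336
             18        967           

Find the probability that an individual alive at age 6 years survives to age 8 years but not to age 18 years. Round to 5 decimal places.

0.68884

This is the probability of reaching 8 but not 18, conditional on being alive at 6: (l_8 − l_18) / l_6.
= (5,990 − 967) / 7,292 = 5,023 / 7,292 = 0.688837.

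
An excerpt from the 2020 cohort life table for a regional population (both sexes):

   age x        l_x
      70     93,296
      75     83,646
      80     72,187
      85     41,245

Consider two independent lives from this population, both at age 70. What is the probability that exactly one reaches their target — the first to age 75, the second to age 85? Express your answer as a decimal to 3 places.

0.546

p₁ = l_75/l_70 = 83,646/93,296 = 0.896566; p₂ = l_85/l_70 = 41,245/93,296 = 0.442088.
P(exactly one) = p₁(1−p₂) + (1−p₁)p₂ = 0.500205 + 0.045727 = 0.545932.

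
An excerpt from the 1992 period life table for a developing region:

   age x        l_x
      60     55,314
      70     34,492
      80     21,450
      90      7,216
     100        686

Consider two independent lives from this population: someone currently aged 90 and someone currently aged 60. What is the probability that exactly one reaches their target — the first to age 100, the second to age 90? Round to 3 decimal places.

0.201

p₁ = l_100/l_90 = 686/7,216 = 0.095067; p₂ = l_90/l_60 = 7,216/55,314 = 0.130455.
P(exactly one) = p₁(1−p₂) + (1−p₁)p₂ = 0.082665 + 0.118053 = 0.200718.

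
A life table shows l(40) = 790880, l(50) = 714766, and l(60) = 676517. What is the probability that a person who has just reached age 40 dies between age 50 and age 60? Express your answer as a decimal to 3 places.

0.048

This is the probability of reaching 50 but not 60, conditional on being alive at 40: (l(50) − l(60)) / l(40).
= (714766 − 676517) / 790880 = 38249 / 790880 = 0.048363.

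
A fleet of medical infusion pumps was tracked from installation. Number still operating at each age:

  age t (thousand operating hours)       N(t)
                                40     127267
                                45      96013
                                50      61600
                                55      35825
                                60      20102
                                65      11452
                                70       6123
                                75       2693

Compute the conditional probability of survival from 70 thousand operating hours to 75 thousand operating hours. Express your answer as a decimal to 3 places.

The conditional survival probability is N(75)/N(70) = 2693/6123 = 0.439817.

0.440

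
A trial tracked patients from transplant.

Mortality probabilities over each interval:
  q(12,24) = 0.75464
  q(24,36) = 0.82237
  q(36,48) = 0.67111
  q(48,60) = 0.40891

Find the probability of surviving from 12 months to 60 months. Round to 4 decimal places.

0.0085

P(survive 12→60) = (1 − 0.75464) × (1 − 0.82237) × (1 − 0.67111) × (1 − 0.40891).
= 0.24536 × 0.17763 × 0.32889 × 0.59109 = 0.008473.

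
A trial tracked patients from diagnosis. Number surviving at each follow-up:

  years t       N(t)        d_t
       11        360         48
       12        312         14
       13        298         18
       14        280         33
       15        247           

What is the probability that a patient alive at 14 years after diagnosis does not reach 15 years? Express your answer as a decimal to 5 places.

P(die before 15 | alive at 14) = 1 − N(15)/N(14) = 1 − 247/280 = (33)/280 = 0.117857.

0.11786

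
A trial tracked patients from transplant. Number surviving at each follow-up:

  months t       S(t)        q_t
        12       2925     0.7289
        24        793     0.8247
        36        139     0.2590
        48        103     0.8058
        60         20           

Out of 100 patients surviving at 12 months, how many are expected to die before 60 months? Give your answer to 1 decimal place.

99.3

The relevant probability is 1 − 20/2925 = 0.993162.
Expected number = 100 × 0.993162 = 99.3.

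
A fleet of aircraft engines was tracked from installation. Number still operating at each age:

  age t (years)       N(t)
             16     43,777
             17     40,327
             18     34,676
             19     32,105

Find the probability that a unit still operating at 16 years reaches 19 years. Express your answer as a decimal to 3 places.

The conditional survival probability is N(19)/N(16) = 32,105/43,777 = 0.733376.

0.733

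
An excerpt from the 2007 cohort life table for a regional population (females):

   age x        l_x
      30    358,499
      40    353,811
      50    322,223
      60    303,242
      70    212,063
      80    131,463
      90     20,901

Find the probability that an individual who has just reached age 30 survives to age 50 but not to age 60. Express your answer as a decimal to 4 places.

0.0529

We want 20|10q30 = (l_50 − l_60)/l_30.
This is the probability of reaching 50 but not 60, conditional on being alive at 30: (l_50 − l_60) / l_30.
= (322,223 − 303,242) / 358,499 = 18,981 / 358,499 = 0.052946.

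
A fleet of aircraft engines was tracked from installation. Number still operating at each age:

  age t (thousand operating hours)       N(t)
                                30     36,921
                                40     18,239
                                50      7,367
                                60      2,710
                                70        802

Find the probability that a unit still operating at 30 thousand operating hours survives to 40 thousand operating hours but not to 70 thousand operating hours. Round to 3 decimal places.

0.472

This is the probability of reaching 40 but not 70, conditional on being operational at 30: (N(40) − N(70)) / N(30).
= (18,239 − 802) / 36,921 = 17,437 / 36,921 = 0.472279.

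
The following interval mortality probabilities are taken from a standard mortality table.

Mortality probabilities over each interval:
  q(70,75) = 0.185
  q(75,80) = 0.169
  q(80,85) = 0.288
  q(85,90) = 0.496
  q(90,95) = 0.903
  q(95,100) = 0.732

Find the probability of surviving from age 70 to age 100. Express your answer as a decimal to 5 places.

Survival from 70 to 100 is the product of surviving each interval: (1 − 0.185) × (1 − 0.169) × (1 − 0.288) × (1 − 0.496) × (1 − 0.903) × (1 − 0.732).
= 0.815 × 0.831 × 0.712 × 0.504 × 0.097 × 0.268 = 0.006318.

0.00632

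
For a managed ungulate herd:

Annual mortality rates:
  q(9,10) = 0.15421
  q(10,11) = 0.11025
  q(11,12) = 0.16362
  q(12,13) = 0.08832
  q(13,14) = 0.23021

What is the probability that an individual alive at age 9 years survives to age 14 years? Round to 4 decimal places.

Chaining the interval survival probabilities: (1 − 0.15421) × (1 − 0.11025) × (1 − 0.16362) × (1 − 0.08832) × (1 − 0.23021).
= 0.84579 × 0.88975 × 0.83638 × 0.91168 × 0.76979 = 0.441722.

0.4417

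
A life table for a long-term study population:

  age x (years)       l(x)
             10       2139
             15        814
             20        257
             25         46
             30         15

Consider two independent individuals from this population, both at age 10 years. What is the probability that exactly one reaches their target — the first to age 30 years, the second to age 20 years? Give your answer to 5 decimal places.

0.12548

p₁ = l(30)/l(10) = 15/2139 = 0.007013; p₂ = l(20)/l(10) = 257/2139 = 0.120150.
P(exactly one) = p₁(1−p₂) + (1−p₁)p₂ = 0.006170 + 0.119307 = 0.125478.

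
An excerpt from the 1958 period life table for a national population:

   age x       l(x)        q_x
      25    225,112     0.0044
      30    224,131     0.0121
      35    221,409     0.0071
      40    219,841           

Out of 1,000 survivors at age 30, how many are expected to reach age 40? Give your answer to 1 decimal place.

The relevant probability is 219,841/224,131 = 0.980859.
Expected number = 1,000 × 0.980859 = 980.9.

980.9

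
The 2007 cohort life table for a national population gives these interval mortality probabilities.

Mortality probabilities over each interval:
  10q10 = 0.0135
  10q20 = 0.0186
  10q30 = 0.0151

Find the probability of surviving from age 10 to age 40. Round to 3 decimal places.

0.954

30p10 = (1 − 0.0135) × (1 − 0.0186) × (1 − 0.0151).
= 0.9865 × 0.9814 × 0.9849 = 0.953532.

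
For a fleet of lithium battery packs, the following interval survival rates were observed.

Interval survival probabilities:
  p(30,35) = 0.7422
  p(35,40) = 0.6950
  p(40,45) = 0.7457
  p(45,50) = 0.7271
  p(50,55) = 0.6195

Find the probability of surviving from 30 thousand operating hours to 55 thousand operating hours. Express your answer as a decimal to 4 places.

0.1733

P(survive 30→55) = 0.7422 × 0.6950 × 0.7457 × 0.7271 × 0.6195.
= 0.173263.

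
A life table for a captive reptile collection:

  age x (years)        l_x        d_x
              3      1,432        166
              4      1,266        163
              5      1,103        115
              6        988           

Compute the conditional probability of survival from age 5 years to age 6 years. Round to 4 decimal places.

0.8957

The conditional survival probability is l_6/l_5 = 988/1,103 = 0.895739.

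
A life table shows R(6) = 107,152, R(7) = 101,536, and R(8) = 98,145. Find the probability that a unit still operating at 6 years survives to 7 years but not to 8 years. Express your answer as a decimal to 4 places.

This is the probability of reaching 7 but not 8, conditional on being operational at 6: (R(7) − R(8)) / R(6).
= (101,536 − 98,145) / 107,152 = 3,391 / 107,152 = 0.031647.

0.0316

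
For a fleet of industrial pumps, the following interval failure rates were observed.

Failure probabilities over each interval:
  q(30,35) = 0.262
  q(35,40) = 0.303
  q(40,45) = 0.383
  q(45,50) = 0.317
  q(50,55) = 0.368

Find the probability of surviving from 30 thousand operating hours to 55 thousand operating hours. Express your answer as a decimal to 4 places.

Chaining the interval survival probabilities: (1 − 0.262) × (1 − 0.303) × (1 − 0.383) × (1 − 0.317) × (1 − 0.368).
= 0.738 × 0.697 × 0.617 × 0.683 × 0.632 = 0.136997.

0.1370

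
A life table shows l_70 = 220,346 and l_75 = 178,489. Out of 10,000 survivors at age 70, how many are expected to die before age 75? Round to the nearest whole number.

1900

The relevant probability is 1 − 178,489/220,346 = 0.189960.
Expected number = 10,000 × 0.189960 = 1900.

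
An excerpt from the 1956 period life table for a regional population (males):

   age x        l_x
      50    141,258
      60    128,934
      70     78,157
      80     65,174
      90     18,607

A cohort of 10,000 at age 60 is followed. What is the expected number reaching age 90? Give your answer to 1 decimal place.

The relevant probability is 18,607/128,934 = 0.144314.
Expected number = 10,000 × 0.144314 = 1443.1.

1443.1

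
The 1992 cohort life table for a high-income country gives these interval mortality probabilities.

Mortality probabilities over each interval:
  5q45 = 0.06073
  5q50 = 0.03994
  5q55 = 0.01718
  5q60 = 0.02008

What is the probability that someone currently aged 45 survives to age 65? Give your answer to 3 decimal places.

20p45 = (1 − 0.06073) × (1 − 0.03994) × (1 − 0.01718) × (1 − 0.02008).
= 0.93927 × 0.96006 × 0.98282 × 0.97992 = 0.868467.

0.868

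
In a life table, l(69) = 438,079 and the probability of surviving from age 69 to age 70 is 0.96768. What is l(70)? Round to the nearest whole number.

l(70) = l(69) × p = 438,079 × 0.96768 = 423920.

423920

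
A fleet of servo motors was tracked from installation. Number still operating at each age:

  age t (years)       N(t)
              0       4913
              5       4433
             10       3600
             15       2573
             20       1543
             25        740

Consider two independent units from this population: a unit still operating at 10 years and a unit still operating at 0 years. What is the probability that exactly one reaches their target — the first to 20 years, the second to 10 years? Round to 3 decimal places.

p₁ = N(20)/N(10) = 1543/3600 = 0.428611; p₂ = N(10)/N(0) = 3600/4913 = 0.732750.
P(exactly one) = p₁(1−p₂) + (1−p₁)p₂ = 0.114546 + 0.418685 = 0.533232.

0.533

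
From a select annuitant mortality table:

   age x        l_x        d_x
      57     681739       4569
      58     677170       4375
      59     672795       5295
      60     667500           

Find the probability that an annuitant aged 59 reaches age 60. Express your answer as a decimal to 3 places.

0.992

We want 1p59 = l_60/l_59.
The conditional survival probability is l_60/l_59 = 667500/672795 = 0.992130.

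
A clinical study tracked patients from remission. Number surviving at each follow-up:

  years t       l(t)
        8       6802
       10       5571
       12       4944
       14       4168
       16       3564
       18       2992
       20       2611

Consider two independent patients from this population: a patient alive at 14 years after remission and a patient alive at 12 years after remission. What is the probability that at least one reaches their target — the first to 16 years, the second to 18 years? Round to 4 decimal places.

0.9428

p₁ = l(16)/l(14) = 3564/4168 = 0.855086; p₂ = l(18)/l(12) = 2992/4944 = 0.605178.
P(at least one) = 1 − (1−p₁)(1−p₂) = 1 − 0.144914 × 0.394822 = 0.942785.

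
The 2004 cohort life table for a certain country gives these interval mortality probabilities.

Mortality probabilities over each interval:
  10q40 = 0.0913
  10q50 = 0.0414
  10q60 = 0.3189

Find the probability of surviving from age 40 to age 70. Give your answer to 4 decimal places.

Survival from 40 to 70 is the product of surviving each interval: (1 − 0.0913) × (1 − 0.0414) × (1 − 0.3189).
= 0.9087 × 0.9586 × 0.6811 = 0.593292.

0.5933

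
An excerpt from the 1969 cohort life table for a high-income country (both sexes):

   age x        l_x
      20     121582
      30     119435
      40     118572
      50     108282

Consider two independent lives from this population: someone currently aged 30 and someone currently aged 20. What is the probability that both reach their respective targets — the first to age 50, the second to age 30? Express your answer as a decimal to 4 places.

0.8906

p₁ = l_50/l_30 = 108282/119435 = 0.906619; p₂ = l_30/l_20 = 119435/121582 = 0.982341.
P(both) = p₁ × p₂ = 0.906619 × 0.982341 = 0.890609.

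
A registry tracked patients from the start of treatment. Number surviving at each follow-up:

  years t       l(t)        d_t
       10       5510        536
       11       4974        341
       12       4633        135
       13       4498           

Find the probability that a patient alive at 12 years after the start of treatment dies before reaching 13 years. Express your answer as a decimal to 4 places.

P(die before 13 | alive at 12) = 1 − l(13)/l(12) = 1 − 4498/4633 = (135)/4633 = 0.029139.

0.0291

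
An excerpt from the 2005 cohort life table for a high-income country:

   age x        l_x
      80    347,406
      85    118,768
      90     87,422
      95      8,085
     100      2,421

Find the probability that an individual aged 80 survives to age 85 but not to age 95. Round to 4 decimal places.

0.3186

We want 5|10q80 = (l_85 − l_95)/l_80.
This is the probability of reaching 85 but not 95, conditional on being alive at 80: (l_85 − l_95) / l_80.
= (118,768 − 8,085) / 347,406 = 110,683 / 347,406 = 0.318598.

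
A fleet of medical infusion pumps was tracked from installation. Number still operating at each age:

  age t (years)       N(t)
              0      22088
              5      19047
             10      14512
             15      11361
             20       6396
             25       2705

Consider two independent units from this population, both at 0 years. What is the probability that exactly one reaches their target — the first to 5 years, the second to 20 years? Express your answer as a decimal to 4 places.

0.6525

p₁ = N(5)/N(0) = 19047/22088 = 0.862323; p₂ = N(20)/N(0) = 6396/22088 = 0.289569.
P(exactly one) = p₁(1−p₂) + (1−p₁)p₂ = 0.612621 + 0.039867 = 0.652488.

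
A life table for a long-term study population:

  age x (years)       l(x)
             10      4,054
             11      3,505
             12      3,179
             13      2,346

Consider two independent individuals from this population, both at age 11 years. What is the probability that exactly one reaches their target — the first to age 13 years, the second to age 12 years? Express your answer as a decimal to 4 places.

p₁ = l(13)/l(11) = 2,346/3,505 = 0.669330; p₂ = l(12)/l(11) = 3,179/3,505 = 0.906990.
P(exactly one) = p₁(1−p₂) + (1−p₁)p₂ = 0.062254 + 0.299914 = 0.362169.

0.3622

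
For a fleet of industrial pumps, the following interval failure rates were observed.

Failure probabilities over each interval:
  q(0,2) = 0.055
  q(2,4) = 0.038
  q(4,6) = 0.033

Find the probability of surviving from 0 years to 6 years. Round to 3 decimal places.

0.879

P(survive 0→6) = (1 − 0.055) × (1 − 0.038) × (1 − 0.033).
= 0.945 × 0.962 × 0.967 = 0.879090.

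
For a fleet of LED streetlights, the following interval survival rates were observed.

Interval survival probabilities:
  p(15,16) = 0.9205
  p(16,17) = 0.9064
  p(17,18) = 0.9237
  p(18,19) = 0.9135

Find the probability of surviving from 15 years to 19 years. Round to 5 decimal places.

The overall survival probability is 0.9205 × 0.9064 × 0.9237 × 0.9135.
= 0.704017.

0.70402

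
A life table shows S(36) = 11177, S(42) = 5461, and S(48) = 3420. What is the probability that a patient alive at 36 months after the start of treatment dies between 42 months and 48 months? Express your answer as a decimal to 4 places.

This is the probability of reaching 42 but not 48, conditional on being alive at 36: (S(42) − S(48)) / S(36).
= (5461 − 3420) / 11177 = 2041 / 11177 = 0.182607.

0.1826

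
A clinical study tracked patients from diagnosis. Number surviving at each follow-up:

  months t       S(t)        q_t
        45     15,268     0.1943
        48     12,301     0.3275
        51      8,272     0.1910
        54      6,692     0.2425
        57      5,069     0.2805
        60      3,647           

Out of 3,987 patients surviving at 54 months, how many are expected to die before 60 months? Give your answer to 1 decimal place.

1814.2

The relevant probability is 1 − 3,647/6,692 = 0.455021.
Expected number = 3,987 × 0.455021 = 1814.2.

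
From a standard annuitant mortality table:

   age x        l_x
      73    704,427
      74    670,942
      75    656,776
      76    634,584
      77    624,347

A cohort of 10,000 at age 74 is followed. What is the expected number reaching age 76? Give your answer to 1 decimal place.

The relevant probability is 634,584/670,942 = 0.945811.
Expected number = 10,000 × 0.945811 = 9458.1.

9458.1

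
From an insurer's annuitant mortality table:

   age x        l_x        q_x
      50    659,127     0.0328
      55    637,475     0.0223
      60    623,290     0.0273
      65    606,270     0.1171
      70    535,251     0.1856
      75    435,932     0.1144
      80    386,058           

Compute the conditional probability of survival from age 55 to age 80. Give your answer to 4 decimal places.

0.6056

The conditional survival probability is l_80/l_55 = 386,058/637,475 = 0.605605.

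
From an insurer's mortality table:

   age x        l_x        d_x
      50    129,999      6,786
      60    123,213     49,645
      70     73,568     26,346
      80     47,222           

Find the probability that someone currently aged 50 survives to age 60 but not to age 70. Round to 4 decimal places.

We want 10|10q50 = (l_60 − l_70)/l_50.
This is the probability of reaching 60 but not 70, conditional on being alive at 50: (l_60 − l_70) / l_50.
= (123,213 − 73,568) / 129,999 = 49,645 / 129,999 = 0.381888.

0.3819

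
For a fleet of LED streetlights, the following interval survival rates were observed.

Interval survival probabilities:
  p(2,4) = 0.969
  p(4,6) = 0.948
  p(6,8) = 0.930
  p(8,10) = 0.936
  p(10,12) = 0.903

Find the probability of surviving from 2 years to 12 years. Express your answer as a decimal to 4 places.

0.7221

Chaining the interval survival probabilities: 0.969 × 0.948 × 0.930 × 0.936 × 0.903.
= 0.722069.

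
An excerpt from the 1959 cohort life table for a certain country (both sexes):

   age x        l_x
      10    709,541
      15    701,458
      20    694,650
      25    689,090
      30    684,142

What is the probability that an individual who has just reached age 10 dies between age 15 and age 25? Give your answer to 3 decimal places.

We want 5|10q10 = (l_15 − l_25)/l_10.
This is the probability of reaching 15 but not 25, conditional on being alive at 10: (l_15 − l_25) / l_10.
= (701,458 − 689,090) / 709,541 = 12,368 / 709,541 = 0.017431.

0.017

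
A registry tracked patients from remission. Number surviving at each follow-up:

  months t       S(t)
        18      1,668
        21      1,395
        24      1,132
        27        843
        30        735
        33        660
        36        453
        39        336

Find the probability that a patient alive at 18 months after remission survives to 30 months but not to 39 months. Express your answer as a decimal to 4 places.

0.2392

This is the probability of reaching 30 but not 39, conditional on being alive at 18: (S(30) − S(39)) / S(18).
= (735 − 336) / 1,668 = 399 / 1,668 = 0.239209.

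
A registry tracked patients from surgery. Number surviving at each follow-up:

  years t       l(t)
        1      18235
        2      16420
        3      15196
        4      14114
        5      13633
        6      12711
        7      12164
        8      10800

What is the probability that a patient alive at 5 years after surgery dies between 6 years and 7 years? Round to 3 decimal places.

0.040

This is the probability of reaching 6 but not 7, conditional on being alive at 5: (l(6) − l(7)) / l(5).
= (12711 − 12164) / 13633 = 547 / 13633 = 0.040123.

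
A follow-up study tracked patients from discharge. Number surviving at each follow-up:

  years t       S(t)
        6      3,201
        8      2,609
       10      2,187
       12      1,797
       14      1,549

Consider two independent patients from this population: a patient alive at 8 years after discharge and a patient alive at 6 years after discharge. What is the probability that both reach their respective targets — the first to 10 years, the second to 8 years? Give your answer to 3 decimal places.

p₁ = S(10)/S(8) = 2,187/2,609 = 0.838252; p₂ = S(8)/S(6) = 2,609/3,201 = 0.815058.
P(both) = p₁ × p₂ = 0.838252 × 0.815058 = 0.683224.

0.683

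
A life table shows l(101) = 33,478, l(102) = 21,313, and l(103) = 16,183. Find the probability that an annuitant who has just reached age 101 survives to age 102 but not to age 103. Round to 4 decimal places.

This is the probability of reaching 102 but not 103, conditional on being alive at 101: (l(102) − l(103)) / l(101).
= (21,313 − 16,183) / 33,478 = 5,130 / 33,478 = 0.153235.

0.1532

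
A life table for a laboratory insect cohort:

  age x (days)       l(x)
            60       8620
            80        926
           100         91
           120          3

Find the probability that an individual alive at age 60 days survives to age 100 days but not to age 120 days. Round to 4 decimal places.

This is the probability of reaching 100 but not 120, conditional on being alive at 60: (l(100) − l(120)) / l(60).
= (91 − 3) / 8620 = 88 / 8620 = 0.010209.

0.0102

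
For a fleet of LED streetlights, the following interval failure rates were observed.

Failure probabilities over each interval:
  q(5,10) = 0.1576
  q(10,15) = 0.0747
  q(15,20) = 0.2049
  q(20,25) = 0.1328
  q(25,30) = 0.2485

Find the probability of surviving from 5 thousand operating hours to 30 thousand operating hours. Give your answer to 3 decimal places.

0.404

P(survive 5→30) = (1 − 0.1576) × (1 − 0.0747) × (1 − 0.2049) × (1 − 0.1328) × (1 − 0.2485).
= 0.8424 × 0.9253 × 0.7951 × 0.8672 × 0.7515 = 0.403897.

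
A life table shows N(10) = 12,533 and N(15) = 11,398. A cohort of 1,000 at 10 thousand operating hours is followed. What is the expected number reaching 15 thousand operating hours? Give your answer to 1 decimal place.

The relevant probability is 11,398/12,533 = 0.909439.
Expected number = 1,000 × 0.909439 = 909.4.

909.4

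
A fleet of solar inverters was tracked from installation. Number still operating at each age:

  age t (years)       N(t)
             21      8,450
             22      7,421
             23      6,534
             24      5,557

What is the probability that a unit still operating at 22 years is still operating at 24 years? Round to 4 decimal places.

0.7488

The conditional survival probability is N(24)/N(22) = 5,557/7,421 = 0.748821.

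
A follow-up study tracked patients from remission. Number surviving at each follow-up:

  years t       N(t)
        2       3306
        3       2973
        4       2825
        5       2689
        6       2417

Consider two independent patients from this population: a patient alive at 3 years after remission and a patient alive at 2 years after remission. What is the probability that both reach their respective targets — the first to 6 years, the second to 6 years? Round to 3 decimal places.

p₁ = N(6)/N(3) = 2417/2973 = 0.812984; p₂ = N(6)/N(2) = 2417/3306 = 0.731095.
P(both) = p₁ × p₂ = 0.812984 × 0.731095 = 0.594369.

0.594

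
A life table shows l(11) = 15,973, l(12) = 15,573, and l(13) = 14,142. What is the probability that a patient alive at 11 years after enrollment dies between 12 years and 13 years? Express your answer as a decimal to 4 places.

This is the probability of reaching 12 but not 13, conditional on being alive at 11: (l(12) − l(13)) / l(11).
= (15,573 − 14,142) / 15,973 = 1,431 / 15,973 = 0.089589.

0.0896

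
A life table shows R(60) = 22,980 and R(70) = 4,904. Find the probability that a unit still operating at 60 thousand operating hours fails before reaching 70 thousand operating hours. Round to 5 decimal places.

0.78660

P(fail before 70 | operational at 60) = 1 − R(70)/R(60) = 1 − 4,904/22,980 = (18,076)/22,980 = 0.786597.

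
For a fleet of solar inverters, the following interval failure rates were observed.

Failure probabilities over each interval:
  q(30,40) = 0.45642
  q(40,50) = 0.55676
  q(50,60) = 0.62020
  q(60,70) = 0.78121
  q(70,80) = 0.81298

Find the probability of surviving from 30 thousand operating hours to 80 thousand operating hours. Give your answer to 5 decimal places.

Chaining the interval survival probabilities: (1 − 0.45642) × (1 − 0.55676) × (1 − 0.62020) × (1 − 0.78121) × (1 − 0.81298).
= 0.54358 × 0.44324 × 0.37980 × 0.21879 × 0.18702 = 0.003744.

0.00374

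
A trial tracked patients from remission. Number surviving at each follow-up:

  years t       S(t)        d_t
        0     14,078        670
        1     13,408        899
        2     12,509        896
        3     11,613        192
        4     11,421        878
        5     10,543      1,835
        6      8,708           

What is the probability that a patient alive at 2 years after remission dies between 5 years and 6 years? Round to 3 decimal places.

0.147

This is the probability of reaching 5 but not 6, conditional on being alive at 2: (S(5) − S(6)) / S(2).
= (10,543 − 8,708) / 12,509 = 1,835 / 12,509 = 0.146694.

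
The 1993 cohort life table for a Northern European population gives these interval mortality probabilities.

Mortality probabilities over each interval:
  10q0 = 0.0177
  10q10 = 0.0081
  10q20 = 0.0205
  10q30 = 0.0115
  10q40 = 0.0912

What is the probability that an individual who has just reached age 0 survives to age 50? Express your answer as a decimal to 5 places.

0.85736

The overall survival probability is (1 − 0.0177) × (1 − 0.0081) × (1 − 0.0205) × (1 − 0.0115) × (1 − 0.0912).
= 0.9823 × 0.9919 × 0.9795 × 0.9885 × 0.9088 = 0.857357.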